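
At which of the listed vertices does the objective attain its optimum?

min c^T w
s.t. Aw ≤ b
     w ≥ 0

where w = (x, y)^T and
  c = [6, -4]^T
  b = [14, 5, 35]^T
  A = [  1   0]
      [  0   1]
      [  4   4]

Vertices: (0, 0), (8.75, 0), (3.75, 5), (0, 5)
Evaluating z = 6x - 4y at each vertex:
  (0, 0): z = 0
  (8.75, 0): z = 52.5
  (3.75, 5): z = 2.5
  (0, 5): z = -20

The smallest value is z = -20, attained at (0, 5).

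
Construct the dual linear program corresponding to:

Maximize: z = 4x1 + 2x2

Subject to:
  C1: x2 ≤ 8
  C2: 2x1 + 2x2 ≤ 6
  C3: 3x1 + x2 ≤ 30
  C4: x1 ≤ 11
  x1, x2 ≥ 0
Minimize: z = 8y1 + 6y2 + 30y3 + 11y4

Subject to:
  C1: -2y2 - 3y3 - y4 ≤ -4
  C2: -y1 - 2y2 - y3 ≤ -2
  y1, y2, y3, y4 ≥ 0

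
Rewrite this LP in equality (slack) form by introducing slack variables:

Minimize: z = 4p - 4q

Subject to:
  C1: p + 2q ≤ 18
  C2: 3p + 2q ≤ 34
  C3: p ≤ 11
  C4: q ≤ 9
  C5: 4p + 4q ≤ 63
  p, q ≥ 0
min z = 4p - 4q

s.t.
  p + 2q + s1 = 18
  3p + 2q + s2 = 34
  p + s3 = 11
  q + s4 = 9
  4p + 4q + s5 = 63
  p, q, s1, s2, s3, s4, s5 ≥ 0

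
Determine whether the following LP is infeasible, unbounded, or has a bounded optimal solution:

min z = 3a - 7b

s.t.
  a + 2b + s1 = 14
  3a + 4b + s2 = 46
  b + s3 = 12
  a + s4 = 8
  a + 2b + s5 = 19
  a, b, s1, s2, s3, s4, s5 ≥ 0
The point (0, 7) satisfies every constraint, so the LP is feasible; the constraints give a ≤ 8 and b ≤ 12, which with a, b ≥ 0 keep the feasible region inside a bounded box. A feasible, bounded LP attains a finite optimum at a vertex.

The LP has an optimal solution: (0, 7) with z = -49.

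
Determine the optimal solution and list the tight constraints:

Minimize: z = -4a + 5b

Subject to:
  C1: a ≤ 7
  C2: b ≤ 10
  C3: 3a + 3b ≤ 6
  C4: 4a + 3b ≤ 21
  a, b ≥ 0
Optimal: a = 2, b = 0
Slack at optimum:
  C1: slack = 5
  C2: slack = 10
  C3: slack = 0 (binding)
  C4: slack = 13
  a ≥ 0: a = 2
  b ≥ 0: b = 0 (binding)
Binding constraints: C3, b ≥ 0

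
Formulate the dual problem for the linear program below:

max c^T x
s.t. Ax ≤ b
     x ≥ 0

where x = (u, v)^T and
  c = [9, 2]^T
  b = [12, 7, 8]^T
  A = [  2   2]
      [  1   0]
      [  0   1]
Minimize: z = 12y1 + 7y2 + 8y3

Subject to:
  C1: -2y1 - y2 ≤ -9
  C2: -2y1 - y3 ≤ -2
  y1, y2, y3 ≥ 0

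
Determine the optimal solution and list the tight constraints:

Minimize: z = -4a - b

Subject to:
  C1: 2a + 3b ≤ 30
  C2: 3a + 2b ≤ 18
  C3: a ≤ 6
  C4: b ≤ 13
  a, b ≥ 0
Optimal: a = 6, b = 0
Slack at optimum:
  C1: slack = 18
  C2: slack = 0 (binding)
  C3: slack = 0 (binding)
  C4: slack = 13
  a ≥ 0: a = 6
  b ≥ 0: b = 0 (binding)
Binding constraints: C2, C3, b ≥ 0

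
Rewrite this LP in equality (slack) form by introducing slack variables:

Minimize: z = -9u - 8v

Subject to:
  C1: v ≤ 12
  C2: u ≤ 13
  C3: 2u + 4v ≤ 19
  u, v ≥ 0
min z = -9u - 8v

s.t.
  v + s1 = 12
  u + s2 = 13
  2u + 4v + s3 = 19
  u, v, s1, s2, s3 ≥ 0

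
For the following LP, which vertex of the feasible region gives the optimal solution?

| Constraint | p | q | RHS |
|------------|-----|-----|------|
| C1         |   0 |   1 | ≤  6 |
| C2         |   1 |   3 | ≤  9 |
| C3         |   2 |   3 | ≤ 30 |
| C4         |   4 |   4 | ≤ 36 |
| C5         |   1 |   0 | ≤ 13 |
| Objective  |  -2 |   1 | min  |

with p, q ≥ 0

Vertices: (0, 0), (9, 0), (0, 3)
(9, 0) with z = -18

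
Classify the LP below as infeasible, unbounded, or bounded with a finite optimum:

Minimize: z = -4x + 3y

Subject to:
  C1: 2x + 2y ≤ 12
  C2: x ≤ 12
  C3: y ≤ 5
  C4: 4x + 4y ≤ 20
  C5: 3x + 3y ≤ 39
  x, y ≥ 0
The point (5, 0) satisfies every constraint, so the LP is feasible; the constraints give x ≤ 12 and y ≤ 5, which with x, y ≥ 0 keep the feasible region inside a bounded box. A feasible, bounded LP attains a finite optimum at a vertex.

Bounded optimum: z* = -20 at (5, 0).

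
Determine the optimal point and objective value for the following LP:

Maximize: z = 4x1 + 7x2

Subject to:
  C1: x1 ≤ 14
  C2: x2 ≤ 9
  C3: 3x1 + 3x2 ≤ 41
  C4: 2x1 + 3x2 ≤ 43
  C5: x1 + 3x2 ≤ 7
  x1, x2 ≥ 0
Each vertex is the intersection of two constraint boundaries that also satisfies all remaining constraints:
  x1 = 0 and x2 = 0 → (0, 0)
  x1 + 3x2 = 7 and x2 = 0 → (7, 0)
  x1 + 3x2 = 7 and x1 = 0 → (0, 2.333)

Evaluating z = 4x1 + 7x2 at each vertex:
  (0, 0): z = 0
  (7, 0): z = 28
  (0, 2.333): z = 16.33

The maximum is at (7, 0) with z = 28.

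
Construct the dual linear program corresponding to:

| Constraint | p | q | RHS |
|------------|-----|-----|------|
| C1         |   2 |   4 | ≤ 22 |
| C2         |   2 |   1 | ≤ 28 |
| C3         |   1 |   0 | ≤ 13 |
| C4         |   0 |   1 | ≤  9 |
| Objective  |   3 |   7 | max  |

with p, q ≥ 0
Minimize: z = 22y1 + 28y2 + 13y3 + 9y4

Subject to:
  C1: -2y1 - 2y2 - y3 ≤ -3
  C2: -4y1 - y2 - y4 ≤ -7
  y1, y2, y3, y4 ≥ 0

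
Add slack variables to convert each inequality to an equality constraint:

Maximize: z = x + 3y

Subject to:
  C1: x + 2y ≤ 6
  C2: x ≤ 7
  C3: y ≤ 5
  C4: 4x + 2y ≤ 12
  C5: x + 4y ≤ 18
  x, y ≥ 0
max z = x + 3y

s.t.
  x + 2y + s1 = 6
  x + s2 = 7
  y + s3 = 5
  4x + 2y + s4 = 12
  x + 4y + s5 = 18
  x, y, s1, s2, s3, s4, s5 ≥ 0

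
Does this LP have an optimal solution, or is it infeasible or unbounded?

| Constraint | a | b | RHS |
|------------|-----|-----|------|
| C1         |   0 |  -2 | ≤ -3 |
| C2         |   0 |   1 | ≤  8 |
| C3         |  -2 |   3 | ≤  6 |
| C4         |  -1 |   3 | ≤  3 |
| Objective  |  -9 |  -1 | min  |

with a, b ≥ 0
Feasible point: (3, 2) satisfies every constraint, so the LP is feasible.
Direction d = (1, 0): for each constraint row a, a·d ≤ 0 —
  (0)(1) + (-2)(0) = 0 ≤ 0
  (0)(1) + (1)(0) = 0 ≤ 0
  (-2)(1) + (3)(0) = -2 ≤ 0
  (-1)(1) + (3)(0) = -1 ≤ 0
and d ≥ 0, so (3, 2) + t·d stays feasible for every t ≥ 0. Along this ray z = -9a - b changes by -9 per unit t, so z → −∞.

Unbounded: there is a feasible ray along which z → −∞.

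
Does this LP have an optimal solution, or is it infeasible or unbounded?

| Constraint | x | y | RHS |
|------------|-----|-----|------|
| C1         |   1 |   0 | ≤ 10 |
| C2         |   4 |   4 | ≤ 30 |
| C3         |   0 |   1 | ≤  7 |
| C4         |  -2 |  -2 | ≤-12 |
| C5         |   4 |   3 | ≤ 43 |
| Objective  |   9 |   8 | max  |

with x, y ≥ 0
The point (7.5, 0) satisfies every constraint, so the LP is feasible; the constraints give x ≤ 10 and y ≤ 7, which with x, y ≥ 0 keep the feasible region inside a bounded box. A feasible, bounded LP attains a finite optimum at a vertex.

Evaluating z = 9x + 8y at each vertex:
  (6, 0): z = 54
  (7.5, 0): z = 67.5
  (0.5, 7): z = 60.5
  (0, 7): z = 56
  (0, 6): z = 48

The LP has an optimal solution: (7.5, 0) with z = 67.5.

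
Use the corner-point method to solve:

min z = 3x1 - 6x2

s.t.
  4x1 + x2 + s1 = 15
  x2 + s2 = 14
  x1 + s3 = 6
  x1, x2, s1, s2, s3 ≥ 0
x1 = 0, x2 = 14, z = -84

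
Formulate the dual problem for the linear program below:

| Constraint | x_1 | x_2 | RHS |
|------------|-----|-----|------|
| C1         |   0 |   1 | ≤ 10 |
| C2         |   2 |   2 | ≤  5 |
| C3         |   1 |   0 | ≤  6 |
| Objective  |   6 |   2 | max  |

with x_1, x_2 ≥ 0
Minimize: z = 10y1 + 5y2 + 6y3

Subject to:
  C1: -2y2 - y3 ≤ -6
  C2: -y1 - 2y2 ≤ -2
  y1, y2, y3 ≥ 0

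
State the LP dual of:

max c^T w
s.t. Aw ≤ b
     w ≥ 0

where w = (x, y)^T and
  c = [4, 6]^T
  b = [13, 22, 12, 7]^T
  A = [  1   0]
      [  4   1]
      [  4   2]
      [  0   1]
Minimize: z = 13y1 + 22y2 + 12y3 + 7y4

Subject to:
  C1: -y1 - 4y2 - 4y3 ≤ -4
  C2: -y2 - 2y3 - y4 ≤ -6
  y1, y2, y3, y4 ≥ 0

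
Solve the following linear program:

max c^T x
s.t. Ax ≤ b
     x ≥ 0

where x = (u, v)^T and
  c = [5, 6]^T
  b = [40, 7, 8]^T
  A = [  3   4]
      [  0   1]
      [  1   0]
Each vertex is the intersection of two constraint boundaries that also satisfies all remaining constraints:
  u = 0 and v = 0 → (0, 0)
  u = 8 and v = 0 → (8, 0)
  3u + 4v = 40 and u = 8 → (8, 4)
  3u + 4v = 40 and v = 7 → (4, 7)
  v = 7 and u = 0 → (0, 7)

Evaluating z = 5u + 6v at each vertex:
  (0, 0): z = 0
  (8, 0): z = 40
  (8, 4): z = 64
  (4, 7): z = 62
  (0, 7): z = 42

The maximum is at (8, 4) with z = 64.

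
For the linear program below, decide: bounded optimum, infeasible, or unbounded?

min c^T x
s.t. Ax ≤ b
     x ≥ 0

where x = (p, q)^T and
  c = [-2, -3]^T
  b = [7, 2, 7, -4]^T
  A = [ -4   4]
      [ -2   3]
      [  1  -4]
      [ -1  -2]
Feasible point: (2, 1) satisfies every constraint, so the LP is feasible.
Direction d = (3, 2): for each constraint row a, a·d ≤ 0 —
  (-4)(3) + (4)(2) = -4 ≤ 0
  (-2)(3) + (3)(2) = 0 ≤ 0
  (1)(3) + (-4)(2) = -5 ≤ 0
  (-1)(3) + (-2)(2) = -7 ≤ 0
and d ≥ 0, so (2, 1) + t·d stays feasible for every t ≥ 0. Along this ray z = -2p - 3q changes by -12 per unit t, so z → −∞.

Unbounded — the objective can decrease without bound over the feasible region.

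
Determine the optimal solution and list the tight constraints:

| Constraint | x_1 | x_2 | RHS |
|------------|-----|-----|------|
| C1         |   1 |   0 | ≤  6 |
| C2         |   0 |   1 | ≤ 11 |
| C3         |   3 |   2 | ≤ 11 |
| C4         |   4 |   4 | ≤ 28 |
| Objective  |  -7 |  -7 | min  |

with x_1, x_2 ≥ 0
Optimal: x_1 = 0, x_2 = 5.5
Binding: C3, x_1 ≥ 0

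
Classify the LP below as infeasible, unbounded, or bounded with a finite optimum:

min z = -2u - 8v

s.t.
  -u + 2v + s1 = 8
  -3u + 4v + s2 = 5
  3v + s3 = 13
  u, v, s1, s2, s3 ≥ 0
Feasible point: (0, 0) satisfies every constraint, so the LP is feasible.
Direction d = (1, 0): for each constraint row a, a·d ≤ 0 —
  (-1)(1) + (2)(0) = -1 ≤ 0
  (-3)(1) + (4)(0) = -3 ≤ 0
  (0)(1) + (3)(0) = 0 ≤ 0
and d ≥ 0, so (0, 0) + t·d stays feasible for every t ≥ 0. Along this ray z = -2u - 8v changes by -2 per unit t, so z → −∞.

The LP is unbounded; z can be made arbitrarily small.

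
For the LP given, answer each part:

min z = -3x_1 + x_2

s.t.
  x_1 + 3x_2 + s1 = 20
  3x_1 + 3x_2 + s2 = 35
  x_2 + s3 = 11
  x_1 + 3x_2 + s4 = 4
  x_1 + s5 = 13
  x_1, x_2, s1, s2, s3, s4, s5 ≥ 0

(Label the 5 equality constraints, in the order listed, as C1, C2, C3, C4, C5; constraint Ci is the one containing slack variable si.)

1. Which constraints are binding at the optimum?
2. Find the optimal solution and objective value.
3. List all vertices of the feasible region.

1. C4, x_2 ≥ 0
2. x_1 = 4, x_2 = 0, z = -12
3. (0, 0), (4, 0), (0, 1.333)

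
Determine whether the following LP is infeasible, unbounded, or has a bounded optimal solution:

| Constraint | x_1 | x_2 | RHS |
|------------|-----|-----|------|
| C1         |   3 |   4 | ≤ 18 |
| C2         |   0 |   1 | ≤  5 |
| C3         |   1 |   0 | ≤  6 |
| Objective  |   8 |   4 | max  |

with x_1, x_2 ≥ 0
The point (6, 0) satisfies every constraint, so the LP is feasible; the constraints give x_1 ≤ 6 and x_2 ≤ 5, which with x_1, x_2 ≥ 0 keep the feasible region inside a bounded box. A feasible, bounded LP attains a finite optimum at a vertex.

Feasible with finite optimum z* = 48 at (6, 0).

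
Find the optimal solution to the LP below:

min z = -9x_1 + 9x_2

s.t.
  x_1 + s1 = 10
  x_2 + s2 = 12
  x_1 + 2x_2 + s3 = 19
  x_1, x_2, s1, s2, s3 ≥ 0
Each vertex is the intersection of two constraint boundaries that also satisfies all remaining constraints:
  x_1 = 0 and x_2 = 0 → (0, 0)
  x_1 = 10 and x_2 = 0 → (10, 0)
  x_1 = 10 and x_1 + 2x_2 = 19 → (10, 4.5)
  x_1 + 2x_2 = 19 and x_1 = 0 → (0, 9.5)

Evaluating z = -9x_1 + 9x_2 at each vertex:
  (0, 0): z = 0
  (10, 0): z = -90
  (10, 4.5): z = -49.5
  (0, 9.5): z = 85.5

The minimum is at (10, 0) with z = -90.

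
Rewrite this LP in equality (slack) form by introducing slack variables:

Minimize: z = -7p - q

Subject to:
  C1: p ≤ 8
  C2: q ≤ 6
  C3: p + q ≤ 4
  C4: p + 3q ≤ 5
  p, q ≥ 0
min z = -7p - q

s.t.
  p + s1 = 8
  q + s2 = 6
  p + q + s3 = 4
  p + 3q + s4 = 5
  p, q, s1, s2, s3, s4 ≥ 0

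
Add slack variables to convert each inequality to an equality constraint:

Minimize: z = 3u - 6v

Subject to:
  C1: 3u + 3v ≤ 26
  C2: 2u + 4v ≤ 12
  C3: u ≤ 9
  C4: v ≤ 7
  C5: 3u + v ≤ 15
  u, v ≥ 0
min z = 3u - 6v

s.t.
  3u + 3v + s1 = 26
  2u + 4v + s2 = 12
  u + s3 = 9
  v + s4 = 7
  3u + v + s5 = 15
  u, v, s1, s2, s3, s4, s5 ≥ 0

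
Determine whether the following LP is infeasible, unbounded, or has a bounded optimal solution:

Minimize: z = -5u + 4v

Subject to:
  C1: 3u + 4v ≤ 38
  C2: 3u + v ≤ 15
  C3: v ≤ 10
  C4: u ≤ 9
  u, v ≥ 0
The point (5, 0) satisfies every constraint, so the LP is feasible; the constraints give u ≤ 9 and v ≤ 10, which with u, v ≥ 0 keep the feasible region inside a bounded box. A feasible, bounded LP attains a finite optimum at a vertex.

Evaluating z = -5u + 4v at each vertex:
  (0, 0): z = 0
  (5, 0): z = -25
  (2.444, 7.667): z = 18.44
  (0, 9.5): z = 38

Feasible with finite optimum z* = -25 at (5, 0).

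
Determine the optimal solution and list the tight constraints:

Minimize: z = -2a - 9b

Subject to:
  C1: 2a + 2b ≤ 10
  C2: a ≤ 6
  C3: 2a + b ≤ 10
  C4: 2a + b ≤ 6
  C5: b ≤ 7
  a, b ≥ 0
Optimal: a = 0, b = 5
Slack at optimum:
  C1: slack = 0 (binding)
  C2: slack = 6
  C3: slack = 5
  C4: slack = 1
  C5: slack = 2
  a ≥ 0: a = 0 (binding)
  b ≥ 0: b = 5
Binding constraints: C1, a ≥ 0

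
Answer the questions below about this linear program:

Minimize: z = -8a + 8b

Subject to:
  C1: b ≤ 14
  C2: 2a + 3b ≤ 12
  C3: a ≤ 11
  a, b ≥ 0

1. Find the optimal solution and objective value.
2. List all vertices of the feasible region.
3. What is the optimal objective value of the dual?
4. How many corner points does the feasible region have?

1. a = 6, b = 0, z = -48
2. (0, 0), (6, 0), (0, 4)
3. -48 (by strong duality, equal to the primal optimum)
4. 3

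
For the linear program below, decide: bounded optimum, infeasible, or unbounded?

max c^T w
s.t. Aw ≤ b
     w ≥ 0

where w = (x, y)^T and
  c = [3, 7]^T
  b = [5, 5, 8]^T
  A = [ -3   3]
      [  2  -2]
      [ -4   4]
Feasible point: (0, 0) satisfies every constraint, so the LP is feasible.
Direction d = (1, 1): for each constraint row a, a·d ≤ 0 —
  (-3)(1) + (3)(1) = 0 ≤ 0
  (2)(1) + (-2)(1) = 0 ≤ 0
  (-4)(1) + (4)(1) = 0 ≤ 0
and d ≥ 0, so (0, 0) + t·d stays feasible for every t ≥ 0. Along this ray z = 3x + 7y changes by 10 per unit t, so z → +∞.

Unbounded — the objective can increase without bound over the feasible region.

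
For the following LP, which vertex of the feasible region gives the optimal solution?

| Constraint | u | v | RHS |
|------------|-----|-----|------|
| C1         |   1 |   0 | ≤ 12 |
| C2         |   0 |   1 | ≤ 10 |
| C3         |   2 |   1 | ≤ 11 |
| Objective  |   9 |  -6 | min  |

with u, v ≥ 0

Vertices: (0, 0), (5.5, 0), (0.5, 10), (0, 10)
(0, 10) with z = -60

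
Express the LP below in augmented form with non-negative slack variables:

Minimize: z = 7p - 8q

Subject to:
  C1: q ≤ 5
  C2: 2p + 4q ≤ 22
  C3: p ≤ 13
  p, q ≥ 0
min z = 7p - 8q

s.t.
  q + s1 = 5
  2p + 4q + s2 = 22
  p + s3 = 13
  p, q, s1, s2, s3 ≥ 0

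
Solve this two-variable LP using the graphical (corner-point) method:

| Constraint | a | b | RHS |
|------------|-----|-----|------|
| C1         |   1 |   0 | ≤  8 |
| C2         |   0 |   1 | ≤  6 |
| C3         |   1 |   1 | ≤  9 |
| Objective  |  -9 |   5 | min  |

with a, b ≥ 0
Each vertex is the intersection of two constraint boundaries that also satisfies all remaining constraints:
  a = 0 and b = 0 → (0, 0)
  a = 8 and b = 0 → (8, 0)
  a = 8 and a + b = 9 → (8, 1)
  b = 6 and a + b = 9 → (3, 6)
  b = 6 and a = 0 → (0, 6)

Evaluating z = -9a + 5b at each vertex:
  (0, 0): z = 0
  (8, 0): z = -72
  (8, 1): z = -67
  (3, 6): z = 3
  (0, 6): z = 30

The minimum is at (8, 0) with z = -72.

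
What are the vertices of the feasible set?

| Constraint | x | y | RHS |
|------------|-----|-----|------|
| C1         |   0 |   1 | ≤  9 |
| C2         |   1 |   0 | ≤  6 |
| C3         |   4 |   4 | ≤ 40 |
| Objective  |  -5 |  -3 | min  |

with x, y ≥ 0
Each vertex is the intersection of two constraint boundaries that also satisfies all remaining constraints:
  x = 0 and y = 0 → (0, 0)
  x = 6 and y = 0 → (6, 0)
  x = 6 and 4x + 4y = 40 → (6, 4)
  y = 9 and 4x + 4y = 40 → (1, 9)
  y = 9 and x = 0 → (0, 9)

Vertices: (0, 0), (6, 0), (6, 4), (1, 9), (0, 9)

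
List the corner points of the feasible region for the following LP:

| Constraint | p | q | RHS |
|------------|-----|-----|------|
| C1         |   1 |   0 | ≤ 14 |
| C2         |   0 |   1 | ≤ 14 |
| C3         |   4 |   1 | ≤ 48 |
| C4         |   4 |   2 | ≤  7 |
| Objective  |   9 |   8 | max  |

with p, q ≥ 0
Each vertex is the intersection of two constraint boundaries that also satisfies all remaining constraints:
  p = 0 and q = 0 → (0, 0)
  4p + 2q = 7 and q = 0 → (1.75, 0)
  4p + 2q = 7 and p = 0 → (0, 3.5)

Vertices: (0, 0), (1.75, 0), (0, 3.5)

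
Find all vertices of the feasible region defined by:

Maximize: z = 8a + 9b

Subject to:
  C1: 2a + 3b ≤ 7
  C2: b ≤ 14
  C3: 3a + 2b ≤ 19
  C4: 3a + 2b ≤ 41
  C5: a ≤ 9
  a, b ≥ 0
Each vertex is the intersection of two constraint boundaries that also satisfies all remaining constraints:
  a = 0 and b = 0 → (0, 0)
  2a + 3b = 7 and b = 0 → (3.5, 0)
  2a + 3b = 7 and a = 0 → (0, 2.333)

Vertices: (0, 0), (3.5, 0), (0, 2.333)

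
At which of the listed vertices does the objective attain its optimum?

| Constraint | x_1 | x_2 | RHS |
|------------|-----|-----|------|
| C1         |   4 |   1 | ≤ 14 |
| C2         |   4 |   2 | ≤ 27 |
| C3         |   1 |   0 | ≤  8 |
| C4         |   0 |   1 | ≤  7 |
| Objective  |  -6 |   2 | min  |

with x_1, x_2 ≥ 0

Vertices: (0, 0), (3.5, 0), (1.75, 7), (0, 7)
Evaluating z = -6x_1 + 2x_2 at each vertex:
  (0, 0): z = 0
  (3.5, 0): z = -21
  (1.75, 7): z = 3.5
  (0, 7): z = 14

The smallest value is z = -21, attained at (3.5, 0).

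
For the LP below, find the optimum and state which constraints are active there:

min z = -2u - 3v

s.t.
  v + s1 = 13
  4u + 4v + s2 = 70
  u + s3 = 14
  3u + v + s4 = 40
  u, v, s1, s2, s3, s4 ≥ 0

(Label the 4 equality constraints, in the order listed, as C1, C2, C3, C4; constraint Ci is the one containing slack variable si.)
Optimal: u = 4.5, v = 13
Binding: C1, C2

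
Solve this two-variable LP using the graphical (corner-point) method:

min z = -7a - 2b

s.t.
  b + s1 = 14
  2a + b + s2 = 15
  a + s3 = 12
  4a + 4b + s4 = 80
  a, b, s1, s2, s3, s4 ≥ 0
a = 7.5, b = 0, z = -52.5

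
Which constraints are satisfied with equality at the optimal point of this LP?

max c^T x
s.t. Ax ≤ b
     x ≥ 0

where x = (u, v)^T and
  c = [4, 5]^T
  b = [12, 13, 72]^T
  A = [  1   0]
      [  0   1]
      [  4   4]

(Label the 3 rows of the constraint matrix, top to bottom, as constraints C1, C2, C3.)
Optimal: u = 5, v = 13
Binding: C2, C3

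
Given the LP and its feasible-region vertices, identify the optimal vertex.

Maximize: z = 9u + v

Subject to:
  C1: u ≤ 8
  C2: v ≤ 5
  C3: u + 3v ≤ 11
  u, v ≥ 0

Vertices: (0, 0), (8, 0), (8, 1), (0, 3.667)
(8, 1) with z = 73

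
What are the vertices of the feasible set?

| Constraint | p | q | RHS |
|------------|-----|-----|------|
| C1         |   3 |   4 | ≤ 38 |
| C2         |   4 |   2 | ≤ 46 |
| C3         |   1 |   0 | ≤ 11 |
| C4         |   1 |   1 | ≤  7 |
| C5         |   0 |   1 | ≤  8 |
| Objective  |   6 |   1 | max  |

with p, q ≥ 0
Each vertex is the intersection of two constraint boundaries that also satisfies all remaining constraints:
  p = 0 and q = 0 → (0, 0)
  p + q = 7 and q = 0 → (7, 0)
  p + q = 7 and p = 0 → (0, 7)

Vertices: (0, 0), (7, 0), (0, 7)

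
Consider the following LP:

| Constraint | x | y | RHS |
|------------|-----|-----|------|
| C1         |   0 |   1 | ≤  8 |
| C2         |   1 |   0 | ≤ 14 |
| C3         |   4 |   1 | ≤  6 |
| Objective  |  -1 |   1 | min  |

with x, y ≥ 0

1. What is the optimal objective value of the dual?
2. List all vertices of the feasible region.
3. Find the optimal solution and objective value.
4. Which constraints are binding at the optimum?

1. -1.5 (by strong duality, equal to the primal optimum)
2. (0, 0), (1.5, 0), (0, 6)
3. x = 1.5, y = 0, z = -1.5
4. C3, y ≥ 0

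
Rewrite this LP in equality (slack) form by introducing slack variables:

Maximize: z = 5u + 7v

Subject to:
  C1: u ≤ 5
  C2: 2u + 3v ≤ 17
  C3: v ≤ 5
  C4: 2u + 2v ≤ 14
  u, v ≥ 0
max z = 5u + 7v

s.t.
  u + s1 = 5
  2u + 3v + s2 = 17
  v + s3 = 5
  2u + 2v + s4 = 14
  u, v, s1, s2, s3, s4 ≥ 0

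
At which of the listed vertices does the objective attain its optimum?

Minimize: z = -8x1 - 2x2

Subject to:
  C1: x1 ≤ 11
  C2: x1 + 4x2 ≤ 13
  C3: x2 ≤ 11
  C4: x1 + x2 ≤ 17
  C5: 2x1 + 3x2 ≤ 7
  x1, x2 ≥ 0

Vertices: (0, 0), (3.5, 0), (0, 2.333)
Evaluating z = -8x1 - 2x2 at each vertex:
  (0, 0): z = 0
  (3.5, 0): z = -28
  (0, 2.333): z = -4.667

The smallest value is z = -28, attained at (3.5, 0).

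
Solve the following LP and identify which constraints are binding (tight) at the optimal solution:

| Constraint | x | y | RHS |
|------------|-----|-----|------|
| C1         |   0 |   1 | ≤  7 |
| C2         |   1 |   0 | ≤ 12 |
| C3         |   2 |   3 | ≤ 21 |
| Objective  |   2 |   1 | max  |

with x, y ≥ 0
Optimal: x = 10.5, y = 0
Slack at optimum:
  C1: slack = 7
  C2: slack = 1.5
  C3: slack = 0 (binding)
  x ≥ 0: x = 10.5
  y ≥ 0: y = 0 (binding)
Binding constraints: C3, y ≥ 0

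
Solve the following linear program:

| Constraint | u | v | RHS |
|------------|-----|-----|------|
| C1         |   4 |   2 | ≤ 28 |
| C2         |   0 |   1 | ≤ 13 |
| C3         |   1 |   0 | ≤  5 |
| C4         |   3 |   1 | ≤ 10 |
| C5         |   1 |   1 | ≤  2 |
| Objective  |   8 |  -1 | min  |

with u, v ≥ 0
Each vertex is the intersection of two constraint boundaries that also satisfies all remaining constraints:
  u = 0 and v = 0 → (0, 0)
  u + v = 2 and v = 0 → (2, 0)
  u + v = 2 and u = 0 → (0, 2)

Evaluating z = 8u - v at each vertex:
  (0, 0): z = 0
  (2, 0): z = 16
  (0, 2): z = -2

The minimum is at (0, 2) with z = -2.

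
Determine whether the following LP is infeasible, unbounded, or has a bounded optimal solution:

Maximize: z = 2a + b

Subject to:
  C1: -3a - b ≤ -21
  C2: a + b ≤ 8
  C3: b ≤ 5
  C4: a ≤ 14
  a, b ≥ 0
The point (8, 0) satisfies every constraint, so the LP is feasible; the constraints give a ≤ 14 and b ≤ 5, which with a, b ≥ 0 keep the feasible region inside a bounded box. A feasible, bounded LP attains a finite optimum at a vertex.

Evaluating z = 2a + b at each vertex:
  (7, 0): z = 14
  (8, 0): z = 16
  (6.5, 1.5): z = 14.5

Feasible with finite optimum z* = 16 at (8, 0).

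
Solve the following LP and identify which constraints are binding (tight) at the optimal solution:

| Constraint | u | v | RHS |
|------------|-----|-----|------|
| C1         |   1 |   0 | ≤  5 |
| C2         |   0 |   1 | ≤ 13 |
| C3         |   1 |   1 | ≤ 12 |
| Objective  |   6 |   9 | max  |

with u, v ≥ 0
Optimal: u = 0, v = 12
Binding: C3, u ≥ 0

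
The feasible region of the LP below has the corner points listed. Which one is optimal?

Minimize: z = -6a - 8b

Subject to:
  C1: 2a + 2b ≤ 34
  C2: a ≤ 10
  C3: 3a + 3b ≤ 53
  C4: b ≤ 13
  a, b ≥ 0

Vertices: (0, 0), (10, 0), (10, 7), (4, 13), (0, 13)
(4, 13) with z = -128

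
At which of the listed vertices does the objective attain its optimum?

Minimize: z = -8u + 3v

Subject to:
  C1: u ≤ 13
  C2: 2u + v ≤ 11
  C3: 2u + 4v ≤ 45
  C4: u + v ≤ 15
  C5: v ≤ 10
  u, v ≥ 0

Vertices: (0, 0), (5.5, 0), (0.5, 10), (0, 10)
Evaluating z = -8u + 3v at each vertex:
  (0, 0): z = 0
  (5.5, 0): z = -44
  (0.5, 10): z = 26
  (0, 10): z = 30

The smallest value is z = -44, attained at (5.5, 0).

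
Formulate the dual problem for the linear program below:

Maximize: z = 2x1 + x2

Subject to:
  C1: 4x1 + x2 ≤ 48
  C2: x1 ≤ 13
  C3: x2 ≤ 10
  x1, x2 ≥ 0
Minimize: z = 48y1 + 13y2 + 10y3

Subject to:
  C1: -4y1 - y2 ≤ -2
  C2: -y1 - y3 ≤ -1
  y1, y2, y3 ≥ 0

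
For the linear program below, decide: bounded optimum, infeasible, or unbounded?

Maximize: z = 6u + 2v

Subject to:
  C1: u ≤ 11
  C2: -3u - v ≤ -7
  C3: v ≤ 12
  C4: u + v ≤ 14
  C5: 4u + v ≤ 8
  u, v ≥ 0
The point (0, 8) satisfies every constraint, so the LP is feasible; the constraints give u ≤ 11 and v ≤ 12, which with u, v ≥ 0 keep the feasible region inside a bounded box. A feasible, bounded LP attains a finite optimum at a vertex.

Evaluating z = 6u + 2v at each vertex:
  (1, 4): z = 14
  (0, 8): z = 16
  (0, 7): z = 14

The LP has an optimal solution: (0, 8) with z = 16.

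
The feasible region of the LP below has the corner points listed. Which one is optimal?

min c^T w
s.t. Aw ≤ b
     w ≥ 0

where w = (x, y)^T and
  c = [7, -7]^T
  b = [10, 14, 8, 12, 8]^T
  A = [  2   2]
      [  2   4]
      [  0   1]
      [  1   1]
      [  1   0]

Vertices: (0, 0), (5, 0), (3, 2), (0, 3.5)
Evaluating z = 7x - 7y at each vertex:
  (0, 0): z = 0
  (5, 0): z = 35
  (3, 2): z = 7
  (0, 3.5): z = -24.5

The smallest value is z = -24.5, attained at (0, 3.5).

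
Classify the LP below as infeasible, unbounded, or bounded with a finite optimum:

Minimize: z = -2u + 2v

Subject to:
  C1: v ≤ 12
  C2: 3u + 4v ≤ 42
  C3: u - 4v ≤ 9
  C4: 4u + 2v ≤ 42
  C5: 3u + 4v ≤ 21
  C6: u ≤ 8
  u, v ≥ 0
The point (7, 0) satisfies every constraint, so the LP is feasible; the constraints give u ≤ 8 and v ≤ 12, which with u, v ≥ 0 keep the feasible region inside a bounded box. A feasible, bounded LP attains a finite optimum at a vertex.

Evaluating z = -2u + 2v at each vertex:
  (0, 0): z = 0
  (7, 0): z = -14
  (0, 5.25): z = 10.5

The LP has an optimal solution: (7, 0) with z = -14.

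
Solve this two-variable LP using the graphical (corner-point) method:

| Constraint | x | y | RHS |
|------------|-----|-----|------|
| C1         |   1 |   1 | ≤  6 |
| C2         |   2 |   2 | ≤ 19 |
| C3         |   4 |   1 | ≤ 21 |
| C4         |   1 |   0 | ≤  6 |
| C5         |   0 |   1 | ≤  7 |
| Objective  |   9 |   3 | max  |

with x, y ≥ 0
Each vertex is the intersection of two constraint boundaries that also satisfies all remaining constraints:
  x = 0 and y = 0 → (0, 0)
  4x + y = 21 and y = 0 → (5.25, 0)
  x + y = 6 and 4x + y = 21 → (5, 1)
  x + y = 6 and x = 0 → (0, 6)

Evaluating z = 9x + 3y at each vertex:
  (0, 0): z = 0
  (5.25, 0): z = 47.25
  (5, 1): z = 48
  (0, 6): z = 18

The maximum is at (5, 1) with z = 48.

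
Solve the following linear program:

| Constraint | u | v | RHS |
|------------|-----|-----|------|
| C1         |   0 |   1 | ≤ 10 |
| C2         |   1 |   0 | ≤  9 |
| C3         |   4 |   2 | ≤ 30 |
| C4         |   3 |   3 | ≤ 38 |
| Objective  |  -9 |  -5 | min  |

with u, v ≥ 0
u = 2.5, v = 10, z = -72.5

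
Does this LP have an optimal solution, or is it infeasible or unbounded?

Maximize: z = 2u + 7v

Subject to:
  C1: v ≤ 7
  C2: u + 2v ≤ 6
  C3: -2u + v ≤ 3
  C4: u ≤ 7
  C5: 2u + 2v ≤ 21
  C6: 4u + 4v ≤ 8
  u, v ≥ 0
The point (0, 2) satisfies every constraint, so the LP is feasible; the constraints give u ≤ 7 and v ≤ 7, which with u, v ≥ 0 keep the feasible region inside a bounded box. A feasible, bounded LP attains a finite optimum at a vertex.

The LP has an optimal solution: (0, 2) with z = 14.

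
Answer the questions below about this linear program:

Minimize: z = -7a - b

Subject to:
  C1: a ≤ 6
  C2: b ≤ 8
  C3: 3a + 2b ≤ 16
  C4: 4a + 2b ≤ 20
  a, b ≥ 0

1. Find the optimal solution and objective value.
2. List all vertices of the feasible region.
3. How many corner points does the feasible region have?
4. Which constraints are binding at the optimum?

1. a = 5, b = 0, z = -35
2. (0, 0), (5, 0), (4, 2), (0, 8)
3. 4
4. C4, b ≥ 0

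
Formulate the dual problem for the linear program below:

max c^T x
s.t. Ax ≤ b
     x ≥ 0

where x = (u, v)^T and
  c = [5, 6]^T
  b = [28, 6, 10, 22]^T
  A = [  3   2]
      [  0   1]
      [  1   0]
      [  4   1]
Minimize: z = 28y1 + 6y2 + 10y3 + 22y4

Subject to:
  C1: -3y1 - y3 - 4y4 ≤ -5
  C2: -2y1 - y2 - y4 ≤ -6
  y1, y2, y3, y4 ≥ 0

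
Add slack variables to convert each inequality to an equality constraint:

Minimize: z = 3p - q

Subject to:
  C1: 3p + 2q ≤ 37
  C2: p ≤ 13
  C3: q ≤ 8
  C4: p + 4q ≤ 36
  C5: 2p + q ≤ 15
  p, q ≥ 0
min z = 3p - q

s.t.
  3p + 2q + s1 = 37
  p + s2 = 13
  q + s3 = 8
  p + 4q + s4 = 36
  2p + q + s5 = 15
  p, q, s1, s2, s3, s4, s5 ≥ 0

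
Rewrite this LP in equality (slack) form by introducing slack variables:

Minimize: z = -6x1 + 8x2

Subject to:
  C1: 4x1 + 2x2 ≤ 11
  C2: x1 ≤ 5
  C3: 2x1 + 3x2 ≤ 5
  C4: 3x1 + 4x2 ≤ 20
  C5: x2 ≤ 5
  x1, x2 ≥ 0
min z = -6x1 + 8x2

s.t.
  4x1 + 2x2 + s1 = 11
  x1 + s2 = 5
  2x1 + 3x2 + s3 = 5
  3x1 + 4x2 + s4 = 20
  x2 + s5 = 5
  x1, x2, s1, s2, s3, s4, s5 ≥ 0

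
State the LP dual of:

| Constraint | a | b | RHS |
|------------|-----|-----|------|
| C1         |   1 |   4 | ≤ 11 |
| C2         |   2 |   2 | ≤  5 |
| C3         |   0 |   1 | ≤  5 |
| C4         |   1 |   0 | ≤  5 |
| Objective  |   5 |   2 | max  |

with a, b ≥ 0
Minimize: z = 11y1 + 5y2 + 5y3 + 5y4

Subject to:
  C1: -y1 - 2y2 - y4 ≤ -5
  C2: -4y1 - 2y2 - y3 ≤ -2
  y1, y2, y3, y4 ≥ 0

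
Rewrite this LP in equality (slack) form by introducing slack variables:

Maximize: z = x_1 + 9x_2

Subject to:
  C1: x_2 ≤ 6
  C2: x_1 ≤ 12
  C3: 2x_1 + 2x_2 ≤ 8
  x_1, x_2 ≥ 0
max z = x_1 + 9x_2

s.t.
  x_2 + s1 = 6
  x_1 + s2 = 12
  2x_1 + 2x_2 + s3 = 8
  x_1, x_2, s1, s2, s3 ≥ 0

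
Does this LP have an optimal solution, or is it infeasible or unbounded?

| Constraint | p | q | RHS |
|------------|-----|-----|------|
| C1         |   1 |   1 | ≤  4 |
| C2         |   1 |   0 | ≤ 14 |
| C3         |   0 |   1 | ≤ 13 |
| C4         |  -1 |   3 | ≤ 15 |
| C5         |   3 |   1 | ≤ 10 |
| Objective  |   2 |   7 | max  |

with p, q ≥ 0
The point (0, 4) satisfies every constraint, so the LP is feasible; the constraints give p ≤ 14 and q ≤ 13, which with p, q ≥ 0 keep the feasible region inside a bounded box. A feasible, bounded LP attains a finite optimum at a vertex.

Feasible with finite optimum z* = 28 at (0, 4).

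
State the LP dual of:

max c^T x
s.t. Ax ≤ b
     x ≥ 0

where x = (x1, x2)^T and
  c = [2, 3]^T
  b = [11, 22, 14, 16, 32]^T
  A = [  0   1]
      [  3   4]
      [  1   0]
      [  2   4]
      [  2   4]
Minimize: z = 11y1 + 22y2 + 14y3 + 16y4 + 32y5

Subject to:
  C1: -3y2 - y3 - 2y4 - 2y5 ≤ -2
  C2: -y1 - 4y2 - 4y4 - 4y5 ≤ -3
  y1, y2, y3, y4, y5 ≥ 0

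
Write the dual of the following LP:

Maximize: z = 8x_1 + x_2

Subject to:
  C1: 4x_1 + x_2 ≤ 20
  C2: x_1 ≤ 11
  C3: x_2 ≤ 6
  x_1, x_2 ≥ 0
Minimize: z = 20y1 + 11y2 + 6y3

Subject to:
  C1: -4y1 - y2 ≤ -8
  C2: -y1 - y3 ≤ -1
  y1, y2, y3 ≥ 0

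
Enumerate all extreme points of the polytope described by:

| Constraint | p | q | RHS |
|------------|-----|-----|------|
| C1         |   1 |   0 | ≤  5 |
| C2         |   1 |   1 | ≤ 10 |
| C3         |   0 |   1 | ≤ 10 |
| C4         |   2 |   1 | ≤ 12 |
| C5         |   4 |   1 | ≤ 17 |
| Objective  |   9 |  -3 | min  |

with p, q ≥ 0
Each vertex is the intersection of two constraint boundaries that also satisfies all remaining constraints:
  p = 0 and q = 0 → (0, 0)
  4p + q = 17 and q = 0 → (4.25, 0)
  2p + q = 12 and 4p + q = 17 → (2.5, 7)
  p + q = 10 and 2p + q = 12 → (2, 8)
  p + q = 10 and q = 10 → (0, 10)

Vertices: (0, 0), (4.25, 0), (2.5, 7), (2, 8), (0, 10)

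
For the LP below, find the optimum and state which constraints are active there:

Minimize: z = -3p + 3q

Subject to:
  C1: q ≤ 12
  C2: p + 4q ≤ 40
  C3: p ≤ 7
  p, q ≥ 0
Optimal: p = 7, q = 0
Slack at optimum:
  C1: slack = 12
  C2: slack = 33
  C3: slack = 0 (binding)
  p ≥ 0: p = 7
  q ≥ 0: q = 0 (binding)
Binding constraints: C3, q ≥ 0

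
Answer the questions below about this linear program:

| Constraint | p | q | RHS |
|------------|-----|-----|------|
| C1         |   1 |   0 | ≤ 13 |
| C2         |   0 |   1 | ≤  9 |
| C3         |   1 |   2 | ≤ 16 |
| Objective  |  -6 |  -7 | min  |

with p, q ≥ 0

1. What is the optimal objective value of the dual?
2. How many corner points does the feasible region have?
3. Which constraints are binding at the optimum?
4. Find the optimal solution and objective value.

1. -88.5 (by strong duality, equal to the primal optimum)
2. 4
3. C1, C3
4. p = 13, q = 1.5, z = -88.5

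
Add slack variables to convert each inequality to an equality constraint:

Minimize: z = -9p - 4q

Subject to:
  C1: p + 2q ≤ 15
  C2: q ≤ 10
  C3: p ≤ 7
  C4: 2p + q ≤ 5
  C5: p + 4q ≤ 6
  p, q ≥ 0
min z = -9p - 4q

s.t.
  p + 2q + s1 = 15
  q + s2 = 10
  p + s3 = 7
  2p + q + s4 = 5
  p + 4q + s5 = 6
  p, q, s1, s2, s3, s4, s5 ≥ 0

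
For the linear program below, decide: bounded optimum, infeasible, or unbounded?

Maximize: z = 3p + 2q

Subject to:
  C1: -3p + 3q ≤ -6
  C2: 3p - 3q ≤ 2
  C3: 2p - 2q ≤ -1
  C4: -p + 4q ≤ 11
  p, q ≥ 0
C2 requires 3p - 3q ≤ 2, while C1 (-3p + 3q ≤ -6) is equivalent to 3p - 3q ≥ 6. Together they would need 6 ≤ 3p - 3q ≤ 2, which is impossible since 6 > 2. No point satisfies all constraints.

The feasible region is empty; the LP is infeasible.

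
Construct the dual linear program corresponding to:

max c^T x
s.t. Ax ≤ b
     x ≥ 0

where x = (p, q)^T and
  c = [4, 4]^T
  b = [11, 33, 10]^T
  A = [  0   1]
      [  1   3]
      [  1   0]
Minimize: z = 11y1 + 33y2 + 10y3

Subject to:
  C1: -y2 - y3 ≤ -4
  C2: -y1 - 3y2 ≤ -4
  y1, y2, y3 ≥ 0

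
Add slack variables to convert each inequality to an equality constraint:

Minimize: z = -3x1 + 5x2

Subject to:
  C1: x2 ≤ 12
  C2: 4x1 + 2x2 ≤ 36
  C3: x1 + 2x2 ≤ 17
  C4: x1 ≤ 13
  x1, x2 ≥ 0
min z = -3x1 + 5x2

s.t.
  x2 + s1 = 12
  4x1 + 2x2 + s2 = 36
  x1 + 2x2 + s3 = 17
  x1 + s4 = 13
  x1, x2, s1, s2, s3, s4 ≥ 0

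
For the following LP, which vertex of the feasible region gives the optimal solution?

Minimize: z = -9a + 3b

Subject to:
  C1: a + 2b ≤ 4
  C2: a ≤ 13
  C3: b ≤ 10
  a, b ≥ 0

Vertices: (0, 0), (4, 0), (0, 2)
Evaluating z = -9a + 3b at each vertex:
  (0, 0): z = 0
  (4, 0): z = -36
  (0, 2): z = 6

The smallest value is z = -36, attained at (4, 0).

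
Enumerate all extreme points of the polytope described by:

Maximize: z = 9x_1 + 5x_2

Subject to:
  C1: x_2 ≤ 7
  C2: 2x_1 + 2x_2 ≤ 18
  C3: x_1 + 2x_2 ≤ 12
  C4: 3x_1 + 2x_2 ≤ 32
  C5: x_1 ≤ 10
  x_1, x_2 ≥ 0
Each vertex is the intersection of two constraint boundaries that also satisfies all remaining constraints:
  x_1 = 0 and x_2 = 0 → (0, 0)
  2x_1 + 2x_2 = 18 and x_2 = 0 → (9, 0)
  2x_1 + 2x_2 = 18 and x_1 + 2x_2 = 12 → (6, 3)
  x_1 + 2x_2 = 12 and x_1 = 0 → (0, 6)

Vertices: (0, 0), (9, 0), (6, 3), (0, 6)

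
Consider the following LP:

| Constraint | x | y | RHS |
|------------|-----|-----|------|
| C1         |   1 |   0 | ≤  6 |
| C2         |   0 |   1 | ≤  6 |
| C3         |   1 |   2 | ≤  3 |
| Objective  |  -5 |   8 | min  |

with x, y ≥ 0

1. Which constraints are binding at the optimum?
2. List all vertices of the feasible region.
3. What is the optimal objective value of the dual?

1. C3, y ≥ 0
2. (0, 0), (3, 0), (0, 1.5)
3. -15 (by strong duality, equal to the primal optimum)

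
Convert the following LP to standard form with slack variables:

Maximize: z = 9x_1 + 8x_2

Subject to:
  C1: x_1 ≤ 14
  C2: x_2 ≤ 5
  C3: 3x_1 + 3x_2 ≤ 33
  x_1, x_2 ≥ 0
max z = 9x_1 + 8x_2

s.t.
  x_1 + s1 = 14
  x_2 + s2 = 5
  3x_1 + 3x_2 + s3 = 33
  x_1, x_2, s1, s2, s3 ≥ 0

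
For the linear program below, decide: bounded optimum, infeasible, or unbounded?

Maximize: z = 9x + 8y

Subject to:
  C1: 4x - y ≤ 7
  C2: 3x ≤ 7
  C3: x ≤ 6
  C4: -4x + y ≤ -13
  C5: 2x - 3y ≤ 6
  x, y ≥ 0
C1 requires 4x - y ≤ 7, while C4 (-4x + y ≤ -13) is equivalent to 4x - y ≥ 13. Together they would need 13 ≤ 4x - y ≤ 7, which is impossible since 13 > 7. No point satisfies all constraints.

The feasible region is empty; the LP is infeasible.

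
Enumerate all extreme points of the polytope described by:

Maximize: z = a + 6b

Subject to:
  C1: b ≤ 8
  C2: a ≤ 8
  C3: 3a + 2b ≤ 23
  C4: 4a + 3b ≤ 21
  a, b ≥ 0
Each vertex is the intersection of two constraint boundaries that also satisfies all remaining constraints:
  a = 0 and b = 0 → (0, 0)
  4a + 3b = 21 and b = 0 → (5.25, 0)
  4a + 3b = 21 and a = 0 → (0, 7)

Vertices: (0, 0), (5.25, 0), (0, 7)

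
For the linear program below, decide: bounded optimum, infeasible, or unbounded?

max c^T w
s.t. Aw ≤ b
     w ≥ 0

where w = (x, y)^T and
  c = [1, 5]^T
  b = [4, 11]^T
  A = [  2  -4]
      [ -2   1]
Feasible point: (0, 0) satisfies every constraint, so the LP is feasible.
Direction d = (1, 1): for each constraint row a, a·d ≤ 0 —
  (2)(1) + (-4)(1) = -2 ≤ 0
  (-2)(1) + (1)(1) = -1 ≤ 0
and d ≥ 0, so (0, 0) + t·d stays feasible for every t ≥ 0. Along this ray z = x + 5y changes by 6 per unit t, so z → +∞.

The LP is unbounded; z can be made arbitrarily large.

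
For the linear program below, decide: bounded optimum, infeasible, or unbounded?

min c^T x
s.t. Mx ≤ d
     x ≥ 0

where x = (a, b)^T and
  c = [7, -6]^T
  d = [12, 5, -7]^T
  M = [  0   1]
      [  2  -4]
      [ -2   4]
One constraint requires 2a - 4b ≤ 5, while the constraint -2a + 4b ≤ -7 is equivalent to 2a - 4b ≥ 7. Together they would need 7 ≤ 2a - 4b ≤ 5, which is impossible since 7 > 5. No point satisfies all constraints.

Infeasible — the constraint set is empty.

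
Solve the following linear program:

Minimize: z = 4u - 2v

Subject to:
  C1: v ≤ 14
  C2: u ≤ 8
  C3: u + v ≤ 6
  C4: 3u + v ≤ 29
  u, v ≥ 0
u = 0, v = 6, z = -12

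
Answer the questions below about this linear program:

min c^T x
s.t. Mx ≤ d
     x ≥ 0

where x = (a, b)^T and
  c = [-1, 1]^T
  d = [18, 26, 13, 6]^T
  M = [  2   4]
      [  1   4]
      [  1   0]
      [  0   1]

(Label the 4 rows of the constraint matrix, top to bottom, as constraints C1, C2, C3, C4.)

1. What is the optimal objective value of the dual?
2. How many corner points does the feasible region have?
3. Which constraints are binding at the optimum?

1. -9 (by strong duality, equal to the primal optimum)
2. 3
3. C1, b ≥ 0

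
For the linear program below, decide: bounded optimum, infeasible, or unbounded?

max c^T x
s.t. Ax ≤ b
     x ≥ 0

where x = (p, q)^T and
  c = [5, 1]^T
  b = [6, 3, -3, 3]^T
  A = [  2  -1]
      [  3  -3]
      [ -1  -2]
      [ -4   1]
Feasible point: (0, 2) satisfies every constraint, so the LP is feasible.
Direction d = (1, 2): for each constraint row a, a·d ≤ 0 —
  (2)(1) + (-1)(2) = 0 ≤ 0
  (3)(1) + (-3)(2) = -3 ≤ 0
  (-1)(1) + (-2)(2) = -5 ≤ 0
  (-4)(1) + (1)(2) = -2 ≤ 0
and d ≥ 0, so (0, 2) + t·d stays feasible for every t ≥ 0. Along this ray z = 5p + q changes by 7 per unit t, so z → +∞.

Unbounded — the objective can increase without bound over the feasible region.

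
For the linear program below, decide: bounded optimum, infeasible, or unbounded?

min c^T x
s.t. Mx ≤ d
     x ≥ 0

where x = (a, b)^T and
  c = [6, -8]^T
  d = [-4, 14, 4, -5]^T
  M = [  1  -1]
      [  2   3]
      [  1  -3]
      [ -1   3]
One constraint requires a - 3b ≤ 4, while the constraint -a + 3b ≤ -5 is equivalent to a - 3b ≥ 5. Together they would need 5 ≤ a - 3b ≤ 4, which is impossible since 5 > 4. No point satisfies all constraints.

Infeasible: no point satisfies all constraints simultaneously.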